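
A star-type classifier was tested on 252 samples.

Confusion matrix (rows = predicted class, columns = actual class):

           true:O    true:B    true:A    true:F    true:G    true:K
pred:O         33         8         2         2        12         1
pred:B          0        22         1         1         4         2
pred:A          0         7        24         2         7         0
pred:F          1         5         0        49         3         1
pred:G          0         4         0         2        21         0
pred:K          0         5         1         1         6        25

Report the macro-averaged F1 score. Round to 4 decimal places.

0.6804

Per-class F1 score (2·TP/(2·TP+FP+FN)):
  O: TP=33, FP=8+2+2+12+1=25, FN=0+0+1+0+0=1 → 66/92 = 0.71739
  B: TP=22, FP=0+1+1+4+2=8, FN=8+7+5+4+5=29 → 44/81 = 0.54321
  A: TP=24, FP=0+7+2+7+0=16, FN=2+1+0+0+1=4 → 48/68 = 0.70588
  F: TP=49, FP=1+5+0+3+1=10, FN=2+1+2+2+1=8 → 98/116 = 0.84483
  G: TP=21, FP=0+4+0+2+0=6, FN=12+4+7+3+6=32 → 42/80 = 0.52500
  K: TP=25, FP=0+5+1+1+6=13, FN=1+2+0+1+0=4 → 50/67 = 0.74627
Macro-F1 score = mean = (0.71739 + 0.54321 + 0.70588 + 0.84483 + 0.52500 + 0.74627) / 6 = 0.6804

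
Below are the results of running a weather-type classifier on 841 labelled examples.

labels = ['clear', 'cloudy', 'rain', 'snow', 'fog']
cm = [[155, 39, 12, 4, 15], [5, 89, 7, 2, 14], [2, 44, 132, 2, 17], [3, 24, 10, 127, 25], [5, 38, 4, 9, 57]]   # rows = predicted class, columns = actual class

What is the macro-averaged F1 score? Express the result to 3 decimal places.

Per-class F1 score (2·TP/(2·TP+FP+FN)):
  clear: TP=155, FP=39+12+4+15=70, FN=5+2+3+5=15 → 310/395 = 0.7848
  cloudy: TP=89, FP=5+7+2+14=28, FN=39+44+24+38=145 → 178/351 = 0.5071
  rain: TP=132, FP=2+44+2+17=65, FN=12+7+10+4=33 → 264/362 = 0.7293
  snow: TP=127, FP=3+24+10+25=62, FN=4+2+2+9=17 → 254/333 = 0.7628
  fog: TP=57, FP=5+38+4+9=56, FN=15+14+17+25=71 → 114/241 = 0.4730
Macro-F1 score = mean = (0.7848 + 0.5071 + 0.7293 + 0.7628 + 0.4730) / 5 = 0.651

0.651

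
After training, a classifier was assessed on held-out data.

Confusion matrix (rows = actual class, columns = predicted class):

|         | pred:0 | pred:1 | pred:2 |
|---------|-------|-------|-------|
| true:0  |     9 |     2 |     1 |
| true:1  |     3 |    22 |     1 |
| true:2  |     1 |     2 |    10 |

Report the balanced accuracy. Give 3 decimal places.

Balanced accuracy = mean of per-class recall.
  0: recall = 9/12 = 0.7500
  1: recall = 22/26 = 0.8462
  2: recall = 10/13 = 0.7692
Mean = (0.7500 + 0.8462 + 0.7692) / 3 = 0.788

0.788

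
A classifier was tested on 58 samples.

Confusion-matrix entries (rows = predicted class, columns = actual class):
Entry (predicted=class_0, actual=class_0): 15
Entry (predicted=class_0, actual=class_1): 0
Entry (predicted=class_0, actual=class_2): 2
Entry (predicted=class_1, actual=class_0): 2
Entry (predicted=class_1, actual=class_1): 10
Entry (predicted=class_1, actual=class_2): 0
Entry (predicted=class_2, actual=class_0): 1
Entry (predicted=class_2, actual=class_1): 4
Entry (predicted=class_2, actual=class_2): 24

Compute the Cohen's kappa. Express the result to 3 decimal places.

0.756

Observed agreement pₒ = trace/N = 49/58 = 0.8448
Expected agreement pₑ = Σ (rowᵢ·colᵢ)/N² = (18·17 + 14·12 + 26·29)/58² = 0.3650
κ = (pₒ − pₑ)/(1 − pₑ) = (0.8448 − 0.3650)/(1 − 0.3650) = 0.756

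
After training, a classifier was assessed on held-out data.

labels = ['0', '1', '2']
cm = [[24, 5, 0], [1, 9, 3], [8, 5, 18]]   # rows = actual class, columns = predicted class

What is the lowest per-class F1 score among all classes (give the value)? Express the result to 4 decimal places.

0.5625

Per-class F1 score (2·TP/(2·TP+FP+FN)):
  0: TP=24, FP=1+8=9, FN=5+0=5 → 48/62 = 0.77419
  1: TP=9, FP=5+5=10, FN=1+3=4 → 18/32 = 0.56250
  2: TP=18, FP=0+3=3, FN=8+5=13 → 36/52 = 0.69231
Lowest is class '1' with F1 score = 0.5625.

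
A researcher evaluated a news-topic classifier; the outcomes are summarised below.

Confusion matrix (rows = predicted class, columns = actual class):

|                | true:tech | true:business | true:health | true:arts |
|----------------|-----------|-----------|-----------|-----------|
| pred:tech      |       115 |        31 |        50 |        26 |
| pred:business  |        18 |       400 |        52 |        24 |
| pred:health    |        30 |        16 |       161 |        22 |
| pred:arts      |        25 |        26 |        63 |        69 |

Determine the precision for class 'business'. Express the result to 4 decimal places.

0.8097

Take TP from the diagonal, FP from the rest of the 'business' prediction marginal, FN from the rest of the 'business' actual marginal.
precision = TP/(TP+FP).
business: TP=400, FP=18+52+24=94 → 400/494 = 0.80972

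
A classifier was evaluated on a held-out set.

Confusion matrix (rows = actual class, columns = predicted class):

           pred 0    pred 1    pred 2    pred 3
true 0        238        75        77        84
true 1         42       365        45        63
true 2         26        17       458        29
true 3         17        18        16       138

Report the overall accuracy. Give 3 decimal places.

0.702

Accuracy = trace / total = (238+365+458+138=1199) / 1708 = 1199/1708 = 0.702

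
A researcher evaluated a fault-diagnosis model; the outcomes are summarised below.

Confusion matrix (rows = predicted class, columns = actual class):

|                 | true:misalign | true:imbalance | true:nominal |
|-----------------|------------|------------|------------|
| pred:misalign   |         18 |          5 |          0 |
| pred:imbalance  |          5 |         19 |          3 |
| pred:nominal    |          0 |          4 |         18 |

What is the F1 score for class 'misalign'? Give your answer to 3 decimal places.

0.783

Treat 'misalign' as positive and all other classes as negative.
F1 score = 2·TP/(2·TP+FP+FN).
misalign: TP=18, FP=5+0=5, FN=5+0=5 → 36/46 = 0.7826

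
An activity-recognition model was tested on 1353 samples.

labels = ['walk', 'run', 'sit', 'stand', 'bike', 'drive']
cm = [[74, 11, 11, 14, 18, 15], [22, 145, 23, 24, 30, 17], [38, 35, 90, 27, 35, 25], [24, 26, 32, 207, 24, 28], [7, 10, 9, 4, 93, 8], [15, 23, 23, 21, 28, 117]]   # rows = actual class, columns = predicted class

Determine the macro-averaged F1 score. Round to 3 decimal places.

Per-class F1 score (2·TP/(2·TP+FP+FN)):
  walk: TP=74, FP=22+38+24+7+15=106, FN=11+11+14+18+15=69 → 148/323 = 0.4582
  run: TP=145, FP=11+35+26+10+23=105, FN=22+23+24+30+17=116 → 290/511 = 0.5675
  sit: TP=90, FP=11+23+32+9+23=98, FN=38+35+27+35+25=160 → 180/438 = 0.4110
  stand: TP=207, FP=14+24+27+4+21=90, FN=24+26+32+24+28=134 → 414/638 = 0.6489
  bike: TP=93, FP=18+30+35+24+28=135, FN=7+10+9+4+8=38 → 186/359 = 0.5181
  drive: TP=117, FP=15+17+25+28+8=93, FN=15+23+23+21+28=110 → 234/437 = 0.5355
Macro-F1 score = mean = (0.4582 + 0.5675 + 0.4110 + 0.6489 + 0.5181 + 0.5355) / 6 = 0.523

0.523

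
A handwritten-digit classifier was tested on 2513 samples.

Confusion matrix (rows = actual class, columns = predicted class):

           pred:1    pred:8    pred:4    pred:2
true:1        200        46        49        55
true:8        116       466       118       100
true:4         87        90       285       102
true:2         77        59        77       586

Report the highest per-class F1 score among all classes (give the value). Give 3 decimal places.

0.714

Per-class F1 score (2·TP/(2·TP+FP+FN)):
  1: TP=200, FP=116+87+77=280, FN=46+49+55=150 → 400/830 = 0.4819
  8: TP=466, FP=46+90+59=195, FN=116+118+100=334 → 932/1461 = 0.6379
  4: TP=285, FP=49+118+77=244, FN=87+90+102=279 → 570/1093 = 0.5215
  2: TP=586, FP=55+100+102=257, FN=77+59+77=213 → 1172/1642 = 0.7138
Highest is class '2' with F1 score = 0.714.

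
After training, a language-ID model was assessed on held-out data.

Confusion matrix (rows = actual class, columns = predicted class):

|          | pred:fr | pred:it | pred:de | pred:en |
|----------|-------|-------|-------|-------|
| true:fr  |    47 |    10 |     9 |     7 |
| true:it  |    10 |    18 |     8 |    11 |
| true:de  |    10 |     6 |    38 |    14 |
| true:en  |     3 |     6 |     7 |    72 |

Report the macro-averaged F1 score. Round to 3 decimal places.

0.601

Per-class F1 score (2·TP/(2·TP+FP+FN)):
  fr: TP=47, FP=10+10+3=23, FN=10+9+7=26 → 94/143 = 0.6573
  it: TP=18, FP=10+6+6=22, FN=10+8+11=29 → 36/87 = 0.4138
  de: TP=38, FP=9+8+7=24, FN=10+6+14=30 → 76/130 = 0.5846
  en: TP=72, FP=7+11+14=32, FN=3+6+7=16 → 144/192 = 0.7500
Macro-F1 score = mean = (0.6573 + 0.4138 + 0.5846 + 0.7500) / 4 = 0.601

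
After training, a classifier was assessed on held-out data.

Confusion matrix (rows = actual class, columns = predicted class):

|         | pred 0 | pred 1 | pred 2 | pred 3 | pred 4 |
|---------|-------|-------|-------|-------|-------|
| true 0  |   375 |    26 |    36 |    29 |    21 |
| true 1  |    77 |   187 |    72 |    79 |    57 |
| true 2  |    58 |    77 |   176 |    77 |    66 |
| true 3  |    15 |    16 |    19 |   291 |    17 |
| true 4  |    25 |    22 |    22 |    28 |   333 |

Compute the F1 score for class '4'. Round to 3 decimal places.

0.721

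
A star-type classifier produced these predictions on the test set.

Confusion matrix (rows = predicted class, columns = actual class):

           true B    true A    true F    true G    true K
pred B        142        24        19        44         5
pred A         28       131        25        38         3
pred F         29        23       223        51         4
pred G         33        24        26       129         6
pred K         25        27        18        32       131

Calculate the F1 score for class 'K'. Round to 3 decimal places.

Treat 'K' as positive and all other classes as negative.
F1 score = 2·TP/(2·TP+FP+FN).
K: TP=131, FP=25+27+18+32=102, FN=5+3+4+6=18 → 262/382 = 0.6859

0.686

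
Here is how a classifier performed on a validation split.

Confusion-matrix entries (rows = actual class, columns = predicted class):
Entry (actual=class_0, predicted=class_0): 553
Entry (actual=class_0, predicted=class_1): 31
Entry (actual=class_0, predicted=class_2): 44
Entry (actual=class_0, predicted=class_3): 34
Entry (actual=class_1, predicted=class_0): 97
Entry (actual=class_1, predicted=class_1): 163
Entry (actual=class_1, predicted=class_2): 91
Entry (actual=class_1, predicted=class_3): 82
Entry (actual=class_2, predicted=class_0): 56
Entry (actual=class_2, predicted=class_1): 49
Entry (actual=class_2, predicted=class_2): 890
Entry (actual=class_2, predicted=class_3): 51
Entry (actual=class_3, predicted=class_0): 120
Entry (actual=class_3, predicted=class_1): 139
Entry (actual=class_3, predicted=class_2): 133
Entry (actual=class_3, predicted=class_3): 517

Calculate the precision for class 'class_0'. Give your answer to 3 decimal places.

Take TP from the diagonal, FP from the rest of the 'class_0' prediction marginal, FN from the rest of the 'class_0' actual marginal.
precision = TP/(TP+FP).
class_0: TP=553, FP=97+56+120=273 → 553/826 = 0.6695

0.669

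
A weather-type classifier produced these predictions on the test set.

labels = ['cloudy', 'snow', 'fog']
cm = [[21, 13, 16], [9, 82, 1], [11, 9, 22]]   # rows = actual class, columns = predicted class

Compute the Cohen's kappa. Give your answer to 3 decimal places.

Observed agreement pₒ = trace/N = 125/184 = 0.6793
Expected agreement pₑ = Σ (rowᵢ·colᵢ)/N² = (50·41 + 92·104 + 42·39)/184² = 0.3915
κ = (pₒ − pₑ)/(1 − pₑ) = (0.6793 − 0.3915)/(1 − 0.3915) = 0.473

0.473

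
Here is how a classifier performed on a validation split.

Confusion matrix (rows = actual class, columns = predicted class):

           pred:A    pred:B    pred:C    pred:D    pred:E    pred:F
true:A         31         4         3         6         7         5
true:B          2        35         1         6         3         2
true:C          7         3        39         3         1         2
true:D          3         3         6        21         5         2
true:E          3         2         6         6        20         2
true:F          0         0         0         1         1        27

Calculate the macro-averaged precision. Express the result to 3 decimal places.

Per-class precision (TP/(TP+FP)):
  A: TP=31, FP=2+7+3+3+0=15 → 31/46 = 0.6739
  B: TP=35, FP=4+3+3+2+0=12 → 35/47 = 0.7447
  C: TP=39, FP=3+1+6+6+0=16 → 39/55 = 0.7091
  D: TP=21, FP=6+6+3+6+1=22 → 21/43 = 0.4884
  E: TP=20, FP=7+3+1+5+1=17 → 20/37 = 0.5405
  F: TP=27, FP=5+2+2+2+2=13 → 27/40 = 0.6750
Macro-precision = mean = (0.6739 + 0.7447 + 0.7091 + 0.4884 + 0.5405 + 0.6750) / 6 = 0.639

0.639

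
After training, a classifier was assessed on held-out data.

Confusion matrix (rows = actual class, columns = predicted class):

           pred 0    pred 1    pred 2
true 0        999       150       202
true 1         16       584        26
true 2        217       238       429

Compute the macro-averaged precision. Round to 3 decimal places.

0.688

Per-class precision (TP/(TP+FP)):
  0: TP=999, FP=16+217=233 → 999/1232 = 0.8109
  1: TP=584, FP=150+238=388 → 584/972 = 0.6008
  2: TP=429, FP=202+26=228 → 429/657 = 0.6530
Macro-precision = mean = (0.8109 + 0.6008 + 0.6530) / 3 = 0.688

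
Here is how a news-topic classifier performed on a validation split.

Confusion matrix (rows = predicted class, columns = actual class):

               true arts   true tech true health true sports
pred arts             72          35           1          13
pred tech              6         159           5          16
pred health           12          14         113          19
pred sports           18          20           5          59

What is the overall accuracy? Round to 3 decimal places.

0.711

Accuracy = trace / total = (72+159+113+59=403) / 567 = 403/567 = 0.711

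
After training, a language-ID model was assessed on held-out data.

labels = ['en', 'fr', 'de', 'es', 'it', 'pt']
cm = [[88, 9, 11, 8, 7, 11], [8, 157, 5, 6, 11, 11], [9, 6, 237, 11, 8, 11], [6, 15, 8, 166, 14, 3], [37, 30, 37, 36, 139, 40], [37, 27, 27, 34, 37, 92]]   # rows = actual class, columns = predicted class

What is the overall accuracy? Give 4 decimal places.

0.6283

Accuracy = trace / total = (88+157+237+166+139+92=879) / 1399 = 879/1399 = 0.6283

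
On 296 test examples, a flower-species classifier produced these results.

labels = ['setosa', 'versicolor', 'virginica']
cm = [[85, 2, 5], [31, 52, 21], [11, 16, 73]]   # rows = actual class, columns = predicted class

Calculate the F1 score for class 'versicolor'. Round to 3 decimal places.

One-vs-rest for 'versicolor': TP = diagonal; FP = other classes predicted 'versicolor'; FN = 'versicolor' predicted as other.
F1 score = 2·TP/(2·TP+FP+FN).
versicolor: TP=52, FP=2+16=18, FN=31+21=52 → 104/174 = 0.5977

0.598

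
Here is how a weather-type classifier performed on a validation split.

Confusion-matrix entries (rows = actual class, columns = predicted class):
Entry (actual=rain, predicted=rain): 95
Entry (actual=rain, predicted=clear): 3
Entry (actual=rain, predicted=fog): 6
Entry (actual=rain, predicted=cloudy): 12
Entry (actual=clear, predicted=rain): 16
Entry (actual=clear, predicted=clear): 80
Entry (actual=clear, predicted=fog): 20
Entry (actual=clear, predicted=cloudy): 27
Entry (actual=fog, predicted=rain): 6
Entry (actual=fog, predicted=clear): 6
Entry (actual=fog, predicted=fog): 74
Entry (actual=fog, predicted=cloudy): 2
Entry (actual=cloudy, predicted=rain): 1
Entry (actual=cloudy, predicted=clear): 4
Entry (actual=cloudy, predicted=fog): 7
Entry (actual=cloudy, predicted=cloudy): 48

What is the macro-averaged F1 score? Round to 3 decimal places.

0.723

Per-class F1 score (2·TP/(2·TP+FP+FN)):
  rain: TP=95, FP=16+6+1=23, FN=3+6+12=21 → 190/234 = 0.8120
  clear: TP=80, FP=3+6+4=13, FN=16+20+27=63 → 160/236 = 0.6780
  fog: TP=74, FP=6+20+7=33, FN=6+6+2=14 → 148/195 = 0.7590
  cloudy: TP=48, FP=12+27+2=41, FN=1+4+7=12 → 96/149 = 0.6443
Macro-F1 score = mean = (0.8120 + 0.6780 + 0.7590 + 0.6443) / 4 = 0.723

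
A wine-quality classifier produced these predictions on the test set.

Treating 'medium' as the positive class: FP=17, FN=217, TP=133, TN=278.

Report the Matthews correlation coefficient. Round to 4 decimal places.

0.3802

MCC = (TP·TN − FP·FN) / √((TP+FP)(TP+FN)(TN+FP)(TN+FN))
Numerator = 133·278 − 17·217 = 33285
Denominator = √(150·350·295·495) = √7666312500 = 87557.4811
MCC = 33285 / 87557.4811 = 0.3802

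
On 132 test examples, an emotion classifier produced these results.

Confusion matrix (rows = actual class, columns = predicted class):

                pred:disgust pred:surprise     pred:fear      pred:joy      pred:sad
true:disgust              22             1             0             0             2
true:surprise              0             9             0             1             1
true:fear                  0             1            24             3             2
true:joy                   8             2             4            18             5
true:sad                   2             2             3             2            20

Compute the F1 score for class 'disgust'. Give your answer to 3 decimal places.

0.772

F1 score = 2·TP/(2·TP+FP+FN).
disgust: TP=22, FP=0+0+8+2=10, FN=1+0+0+2=3 → 44/57 = 0.7719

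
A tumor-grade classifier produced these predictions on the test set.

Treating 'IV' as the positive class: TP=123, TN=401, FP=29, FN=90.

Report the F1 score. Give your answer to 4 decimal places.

Precision = TP/(TP+FP) = 123/152 = 0.8092
Recall = TP/(TP+FN) = 123/213 = 0.5775
F1 = 2·TP/(2·TP+FP+FN) = 246/365 = 0.6740

0.6740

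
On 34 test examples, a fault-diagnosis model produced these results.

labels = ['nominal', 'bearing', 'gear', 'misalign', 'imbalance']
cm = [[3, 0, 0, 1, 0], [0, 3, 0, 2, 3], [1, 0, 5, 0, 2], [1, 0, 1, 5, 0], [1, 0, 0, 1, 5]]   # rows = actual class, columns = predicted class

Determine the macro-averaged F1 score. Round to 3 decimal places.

Per-class F1 score (2·TP/(2·TP+FP+FN)):
  nominal: TP=3, FP=0+1+1+1=3, FN=0+0+1+0=1 → 6/10 = 0.6000
  bearing: TP=3, FP=0+0+0+0=0, FN=0+0+2+3=5 → 6/11 = 0.5455
  gear: TP=5, FP=0+0+1+0=1, FN=1+0+0+2=3 → 10/14 = 0.7143
  misalign: TP=5, FP=1+2+0+1=4, FN=1+0+1+0=2 → 10/16 = 0.6250
  imbalance: TP=5, FP=0+3+2+0=5, FN=1+0+0+1=2 → 10/17 = 0.5882
Macro-F1 score = mean = (0.6000 + 0.5455 + 0.7143 + 0.6250 + 0.5882) / 5 = 0.615

0.615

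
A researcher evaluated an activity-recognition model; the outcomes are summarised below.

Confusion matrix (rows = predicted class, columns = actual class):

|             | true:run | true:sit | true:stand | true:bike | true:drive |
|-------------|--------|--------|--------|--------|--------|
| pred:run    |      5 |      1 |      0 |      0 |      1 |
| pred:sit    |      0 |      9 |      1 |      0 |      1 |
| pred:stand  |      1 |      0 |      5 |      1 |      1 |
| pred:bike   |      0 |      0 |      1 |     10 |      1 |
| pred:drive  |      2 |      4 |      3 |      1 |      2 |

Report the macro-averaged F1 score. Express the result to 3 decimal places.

0.600

Per-class F1 score (2·TP/(2·TP+FP+FN)):
  run: TP=5, FP=1+0+0+1=2, FN=0+1+0+2=3 → 10/15 = 0.6667
  sit: TP=9, FP=0+1+0+1=2, FN=1+0+0+4=5 → 18/25 = 0.7200
  stand: TP=5, FP=1+0+1+1=3, FN=0+1+1+3=5 → 10/18 = 0.5556
  bike: TP=10, FP=0+0+1+1=2, FN=0+0+1+1=2 → 20/24 = 0.8333
  drive: TP=2, FP=2+4+3+1=10, FN=1+1+1+1=4 → 4/18 = 0.2222
Macro-F1 score = mean = (0.6667 + 0.7200 + 0.5556 + 0.8333 + 0.2222) / 5 = 0.600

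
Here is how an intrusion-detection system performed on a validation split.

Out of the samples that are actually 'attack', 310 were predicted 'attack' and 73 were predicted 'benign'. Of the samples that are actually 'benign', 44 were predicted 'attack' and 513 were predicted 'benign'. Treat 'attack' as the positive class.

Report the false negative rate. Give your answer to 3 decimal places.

0.191

FNR = FN/(FN+TP) = 73/(73+310) = 0.191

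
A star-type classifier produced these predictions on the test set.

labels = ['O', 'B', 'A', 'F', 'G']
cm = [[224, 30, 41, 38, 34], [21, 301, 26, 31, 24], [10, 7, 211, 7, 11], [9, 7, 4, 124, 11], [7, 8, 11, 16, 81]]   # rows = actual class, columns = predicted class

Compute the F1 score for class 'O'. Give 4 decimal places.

F1 score = 2·TP/(2·TP+FP+FN).
O: TP=224, FP=21+10+9+7=47, FN=30+41+38+34=143 → 448/638 = 0.70219

0.7022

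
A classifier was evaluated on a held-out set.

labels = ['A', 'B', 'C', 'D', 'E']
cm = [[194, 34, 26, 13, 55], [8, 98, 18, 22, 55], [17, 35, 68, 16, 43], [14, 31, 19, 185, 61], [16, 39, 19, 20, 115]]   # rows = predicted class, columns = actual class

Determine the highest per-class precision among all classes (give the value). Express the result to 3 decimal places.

Per-class precision (TP/(TP+FP)):
  A: TP=194, FP=34+26+13+55=128 → 194/322 = 0.6025
  B: TP=98, FP=8+18+22+55=103 → 98/201 = 0.4876
  C: TP=68, FP=17+35+16+43=111 → 68/179 = 0.3799
  D: TP=185, FP=14+31+19+61=125 → 185/310 = 0.5968
  E: TP=115, FP=16+39+19+20=94 → 115/209 = 0.5502
Highest is class 'A' with precision = 0.602.

0.602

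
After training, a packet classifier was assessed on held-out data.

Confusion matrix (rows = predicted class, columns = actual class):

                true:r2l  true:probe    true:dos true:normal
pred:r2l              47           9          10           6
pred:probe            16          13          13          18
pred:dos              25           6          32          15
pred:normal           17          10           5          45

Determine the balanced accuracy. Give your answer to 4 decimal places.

0.4647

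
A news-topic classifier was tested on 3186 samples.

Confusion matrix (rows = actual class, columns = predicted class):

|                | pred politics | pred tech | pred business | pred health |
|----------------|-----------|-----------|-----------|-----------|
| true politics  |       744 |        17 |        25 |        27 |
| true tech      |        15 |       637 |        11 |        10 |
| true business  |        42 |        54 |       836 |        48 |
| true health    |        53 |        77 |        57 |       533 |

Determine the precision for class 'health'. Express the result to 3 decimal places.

One-vs-rest for 'health': TP = diagonal; FP = other classes predicted 'health'; FN = 'health' predicted as other.
precision = TP/(TP+FP).
health: TP=533, FP=27+10+48=85 → 533/618 = 0.8625

0.862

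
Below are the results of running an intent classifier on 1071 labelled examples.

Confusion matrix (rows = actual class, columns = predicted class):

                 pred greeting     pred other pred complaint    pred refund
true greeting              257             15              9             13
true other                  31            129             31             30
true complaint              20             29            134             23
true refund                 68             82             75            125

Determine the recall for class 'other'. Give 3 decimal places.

Take TP from the diagonal, FP from the rest of the 'other' prediction marginal, FN from the rest of the 'other' actual marginal.
recall = TP/(TP+FN).
other: TP=129, FN=31+31+30=92 → 129/221 = 0.5837

0.584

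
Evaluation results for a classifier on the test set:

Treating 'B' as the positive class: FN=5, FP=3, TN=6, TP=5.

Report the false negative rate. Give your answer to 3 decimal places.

0.500

FNR = FN/(FN+TP) = 5/(5+5) = 0.500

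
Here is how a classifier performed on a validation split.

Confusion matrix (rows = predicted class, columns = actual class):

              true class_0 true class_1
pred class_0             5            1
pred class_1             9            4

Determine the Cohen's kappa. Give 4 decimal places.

0.1038

Observed agreement pₒ = trace/N = 9/19 = 0.47368
Expected agreement pₑ = Σ (rowᵢ·colᵢ)/N² = (14·6 + 5·13)/19² = 0.41274
κ = (pₒ − pₑ)/(1 − pₑ) = (0.47368 − 0.41274)/(1 − 0.41274) = 0.1038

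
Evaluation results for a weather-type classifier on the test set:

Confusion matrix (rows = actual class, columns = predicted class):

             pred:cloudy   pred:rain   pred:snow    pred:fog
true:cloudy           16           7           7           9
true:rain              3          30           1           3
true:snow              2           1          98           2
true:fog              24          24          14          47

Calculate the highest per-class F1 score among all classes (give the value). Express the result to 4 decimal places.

0.8789

Per-class F1 score (2·TP/(2·TP+FP+FN)):
  cloudy: TP=16, FP=3+2+24=29, FN=7+7+9=23 → 32/84 = 0.38095
  rain: TP=30, FP=7+1+24=32, FN=3+1+3=7 → 60/99 = 0.60606
  snow: TP=98, FP=7+1+14=22, FN=2+1+2=5 → 196/223 = 0.87892
  fog: TP=47, FP=9+3+2=14, FN=24+24+14=62 → 94/170 = 0.55294
Highest is class 'snow' with F1 score = 0.8789.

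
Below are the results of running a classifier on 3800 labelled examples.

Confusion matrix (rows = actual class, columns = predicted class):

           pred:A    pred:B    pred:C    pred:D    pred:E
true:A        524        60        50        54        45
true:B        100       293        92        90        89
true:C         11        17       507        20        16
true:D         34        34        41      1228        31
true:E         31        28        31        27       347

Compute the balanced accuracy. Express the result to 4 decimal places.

0.7379

Balanced accuracy = mean of per-class recall.
  A: recall = 524/733 = 0.71487
  B: recall = 293/664 = 0.44127
  C: recall = 507/571 = 0.88792
  D: recall = 1228/1368 = 0.89766
  E: recall = 347/464 = 0.74784
Mean = (0.71487 + 0.44127 + 0.88792 + 0.89766 + 0.74784) / 5 = 0.7379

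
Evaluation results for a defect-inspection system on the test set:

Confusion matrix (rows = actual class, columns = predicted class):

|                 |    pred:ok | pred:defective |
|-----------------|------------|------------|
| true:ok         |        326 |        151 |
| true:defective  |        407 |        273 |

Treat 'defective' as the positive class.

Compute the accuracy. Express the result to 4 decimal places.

Accuracy = (TP+TN)/N = (273+326)/1157 = 0.5177

0.5177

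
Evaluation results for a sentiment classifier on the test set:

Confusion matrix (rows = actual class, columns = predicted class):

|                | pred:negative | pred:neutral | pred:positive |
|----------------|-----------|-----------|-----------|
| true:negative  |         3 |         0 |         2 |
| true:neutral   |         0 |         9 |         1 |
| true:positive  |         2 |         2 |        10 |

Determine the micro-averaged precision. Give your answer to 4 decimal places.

Micro-averaging pools counts across classes: ΣTP=22, ΣFP=7, ΣFN=7.
Micro-precision = TP/(TP+FP) on pooled counts = 0.7586 (equals overall accuracy in single-label multiclass).

0.7586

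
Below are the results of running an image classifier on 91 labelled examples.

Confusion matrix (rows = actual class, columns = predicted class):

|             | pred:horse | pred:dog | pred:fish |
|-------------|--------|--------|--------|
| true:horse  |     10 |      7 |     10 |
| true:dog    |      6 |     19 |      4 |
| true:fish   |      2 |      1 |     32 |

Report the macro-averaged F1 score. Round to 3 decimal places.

0.638

Per-class F1 score (2·TP/(2·TP+FP+FN)):
  horse: TP=10, FP=6+2=8, FN=7+10=17 → 20/45 = 0.4444
  dog: TP=19, FP=7+1=8, FN=6+4=10 → 38/56 = 0.6786
  fish: TP=32, FP=10+4=14, FN=2+1=3 → 64/81 = 0.7901
Macro-F1 score = mean = (0.4444 + 0.6786 + 0.7901) / 3 = 0.638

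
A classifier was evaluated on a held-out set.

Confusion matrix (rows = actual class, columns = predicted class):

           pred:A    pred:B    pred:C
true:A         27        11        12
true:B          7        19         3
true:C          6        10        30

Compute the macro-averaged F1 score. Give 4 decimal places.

Per-class F1 score (2·TP/(2·TP+FP+FN)):
  A: TP=27, FP=7+6=13, FN=11+12=23 → 54/90 = 0.60000
  B: TP=19, FP=11+10=21, FN=7+3=10 → 38/69 = 0.55072
  C: TP=30, FP=12+3=15, FN=6+10=16 → 60/91 = 0.65934
Macro-F1 score = mean = (0.60000 + 0.55072 + 0.65934) / 3 = 0.6034

0.6034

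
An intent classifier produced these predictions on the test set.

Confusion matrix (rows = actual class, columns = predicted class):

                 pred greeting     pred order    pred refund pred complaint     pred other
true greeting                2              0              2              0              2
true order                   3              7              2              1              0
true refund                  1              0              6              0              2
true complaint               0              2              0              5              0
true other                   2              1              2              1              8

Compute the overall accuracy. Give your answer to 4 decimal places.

0.5714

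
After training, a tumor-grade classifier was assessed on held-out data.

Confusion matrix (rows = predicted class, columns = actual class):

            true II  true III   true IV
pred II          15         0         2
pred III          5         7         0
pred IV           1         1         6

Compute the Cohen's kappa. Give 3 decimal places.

0.609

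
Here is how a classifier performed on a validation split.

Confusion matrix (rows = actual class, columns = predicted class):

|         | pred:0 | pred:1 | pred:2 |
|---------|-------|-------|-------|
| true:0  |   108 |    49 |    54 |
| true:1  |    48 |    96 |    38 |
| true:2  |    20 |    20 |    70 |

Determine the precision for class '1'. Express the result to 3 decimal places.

Take TP from the diagonal, FP from the rest of the '1' prediction marginal, FN from the rest of the '1' actual marginal.
precision = TP/(TP+FP).
1: TP=96, FP=49+20=69 → 96/165 = 0.5818

0.582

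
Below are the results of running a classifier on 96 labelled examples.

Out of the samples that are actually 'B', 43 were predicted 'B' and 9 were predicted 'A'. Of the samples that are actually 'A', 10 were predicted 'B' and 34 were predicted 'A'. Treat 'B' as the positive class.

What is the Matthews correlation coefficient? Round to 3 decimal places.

MCC = (TP·TN − FP·FN) / √((TP+FP)(TP+FN)(TN+FP)(TN+FN))
Numerator = 43·34 − 10·9 = 1372
Denominator = √(53·52·44·43) = √5214352 = 2283.4956
MCC = 1372 / 2283.4956 = 0.601

0.601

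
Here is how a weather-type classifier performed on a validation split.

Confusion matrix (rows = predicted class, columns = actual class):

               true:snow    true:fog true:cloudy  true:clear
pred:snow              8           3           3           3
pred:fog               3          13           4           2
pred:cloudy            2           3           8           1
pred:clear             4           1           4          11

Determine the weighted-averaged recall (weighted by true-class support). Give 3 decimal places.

0.548

Per-class recall (TP/(TP+FN)):
  snow: TP=8, FN=3+2+4=9 → 8/17 = 0.4706
  fog: TP=13, FN=3+3+1=7 → 13/20 = 0.6500
  cloudy: TP=8, FN=3+4+4=11 → 8/19 = 0.4211
  clear: TP=11, FN=3+2+1=6 → 11/17 = 0.6471
Weighted-recall = Σ (supportᵢ/N)·recallᵢ with N=73: (17/73)·0.4706 + (20/73)·0.6500 + (19/73)·0.4211 + (17/73)·0.6471 = 0.548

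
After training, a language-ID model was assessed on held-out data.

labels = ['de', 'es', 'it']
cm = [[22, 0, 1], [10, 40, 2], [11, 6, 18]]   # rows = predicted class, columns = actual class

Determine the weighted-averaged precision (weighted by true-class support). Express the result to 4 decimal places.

Per-class precision (TP/(TP+FP)):
  de: TP=22, FP=0+1=1 → 22/23 = 0.95652
  es: TP=40, FP=10+2=12 → 40/52 = 0.76923
  it: TP=18, FP=11+6=17 → 18/35 = 0.51429
Weighted-precision = Σ (supportᵢ/N)·precisionᵢ with N=110: (43/110)·0.95652 + (46/110)·0.76923 + (21/110)·0.51429 = 0.7938

0.7938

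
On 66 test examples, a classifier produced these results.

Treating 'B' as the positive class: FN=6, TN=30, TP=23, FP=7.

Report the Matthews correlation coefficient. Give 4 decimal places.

0.6020

MCC = (TP·TN − FP·FN) / √((TP+FP)(TP+FN)(TN+FP)(TN+FN))
Numerator = 23·30 − 7·6 = 648
Denominator = √(30·29·37·36) = √1158840 = 1076.4943
MCC = 648 / 1076.4943 = 0.6020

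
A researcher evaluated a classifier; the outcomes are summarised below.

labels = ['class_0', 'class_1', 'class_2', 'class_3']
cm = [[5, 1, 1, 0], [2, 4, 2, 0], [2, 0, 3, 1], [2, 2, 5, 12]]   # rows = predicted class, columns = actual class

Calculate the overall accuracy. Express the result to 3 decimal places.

Accuracy = trace / total = (5+4+3+12=24) / 42 = 24/42 = 0.571

0.571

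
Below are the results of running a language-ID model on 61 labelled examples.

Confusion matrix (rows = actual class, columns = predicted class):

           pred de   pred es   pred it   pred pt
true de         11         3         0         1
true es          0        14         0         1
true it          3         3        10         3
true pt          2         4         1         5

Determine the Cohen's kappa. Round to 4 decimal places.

0.5412

Observed agreement pₒ = trace/N = 40/61 = 0.65574
Expected agreement pₑ = Σ (rowᵢ·colᵢ)/N² = (15·16 + 15·24 + 19·11 + 12·10)/61² = 0.24966
κ = (pₒ − pₑ)/(1 − pₑ) = (0.65574 − 0.24966)/(1 − 0.24966) = 0.5412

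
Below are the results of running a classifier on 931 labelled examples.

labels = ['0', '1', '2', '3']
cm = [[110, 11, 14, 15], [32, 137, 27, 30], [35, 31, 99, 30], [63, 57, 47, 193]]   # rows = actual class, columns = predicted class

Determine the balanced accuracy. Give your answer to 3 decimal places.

0.596

Balanced accuracy = mean of per-class recall.
  0: recall = 110/150 = 0.7333
  1: recall = 137/226 = 0.6062
  2: recall = 99/195 = 0.5077
  3: recall = 193/360 = 0.5361
Mean = (0.7333 + 0.6062 + 0.5077 + 0.5361) / 4 = 0.596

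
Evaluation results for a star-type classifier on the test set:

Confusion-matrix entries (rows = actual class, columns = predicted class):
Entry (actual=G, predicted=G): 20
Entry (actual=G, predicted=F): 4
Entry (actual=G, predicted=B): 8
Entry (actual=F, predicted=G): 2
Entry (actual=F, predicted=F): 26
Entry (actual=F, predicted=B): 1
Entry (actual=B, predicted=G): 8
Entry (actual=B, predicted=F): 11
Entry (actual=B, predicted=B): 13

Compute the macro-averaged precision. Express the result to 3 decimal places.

0.631

Per-class precision (TP/(TP+FP)):
  G: TP=20, FP=2+8=10 → 20/30 = 0.6667
  F: TP=26, FP=4+11=15 → 26/41 = 0.6341
  B: TP=13, FP=8+1=9 → 13/22 = 0.5909
Macro-precision = mean = (0.6667 + 0.6341 + 0.5909) / 3 = 0.631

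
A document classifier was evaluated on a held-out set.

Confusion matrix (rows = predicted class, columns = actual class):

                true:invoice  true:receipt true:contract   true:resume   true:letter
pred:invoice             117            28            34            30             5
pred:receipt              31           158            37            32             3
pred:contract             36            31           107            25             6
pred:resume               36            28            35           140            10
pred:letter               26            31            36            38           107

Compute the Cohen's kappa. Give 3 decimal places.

0.423

Observed agreement pₒ = trace/N = 629/1167 = 0.5390
Expected agreement pₑ = Σ (rowᵢ·colᵢ)/N² = (246·214 + 276·261 + 249·205 + 265·249 + 131·238)/1167² = 0.2004
κ = (pₒ − pₑ)/(1 − pₑ) = (0.5390 − 0.2004)/(1 − 0.2004) = 0.423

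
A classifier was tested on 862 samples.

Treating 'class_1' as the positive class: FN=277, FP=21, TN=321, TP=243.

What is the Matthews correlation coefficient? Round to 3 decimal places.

MCC = (TP·TN − FP·FN) / √((TP+FP)(TP+FN)(TN+FP)(TN+FN))
Numerator = 243·321 − 21·277 = 72186
Denominator = √(264·520·342·598) = √28075956480 = 167558.8150
MCC = 72186 / 167558.8150 = 0.431

0.431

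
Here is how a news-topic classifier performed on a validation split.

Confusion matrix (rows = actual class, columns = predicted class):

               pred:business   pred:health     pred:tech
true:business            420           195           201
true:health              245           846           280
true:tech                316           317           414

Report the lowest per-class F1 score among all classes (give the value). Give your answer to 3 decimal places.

Per-class F1 score (2·TP/(2·TP+FP+FN)):
  business: TP=420, FP=245+316=561, FN=195+201=396 → 840/1797 = 0.4674
  health: TP=846, FP=195+317=512, FN=245+280=525 → 1692/2729 = 0.6200
  tech: TP=414, FP=201+280=481, FN=316+317=633 → 828/1942 = 0.4264
Lowest is class 'tech' with F1 score = 0.426.

0.426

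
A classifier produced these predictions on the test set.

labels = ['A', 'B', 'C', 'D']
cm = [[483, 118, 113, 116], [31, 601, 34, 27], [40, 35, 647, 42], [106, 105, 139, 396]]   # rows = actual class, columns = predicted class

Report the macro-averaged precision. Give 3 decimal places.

Per-class precision (TP/(TP+FP)):
  A: TP=483, FP=31+40+106=177 → 483/660 = 0.7318
  B: TP=601, FP=118+35+105=258 → 601/859 = 0.6997
  C: TP=647, FP=113+34+139=286 → 647/933 = 0.6935
  D: TP=396, FP=116+27+42=185 → 396/581 = 0.6816
Macro-precision = mean = (0.7318 + 0.6997 + 0.6935 + 0.6816) / 4 = 0.702

0.702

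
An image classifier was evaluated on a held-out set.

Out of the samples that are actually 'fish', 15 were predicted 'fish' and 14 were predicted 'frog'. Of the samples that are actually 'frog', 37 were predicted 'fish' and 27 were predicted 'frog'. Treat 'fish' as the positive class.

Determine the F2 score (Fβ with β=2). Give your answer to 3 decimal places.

0.446

Fβ = (1+β²)·TP / ((1+β²)·TP + β²·FN + FP), with β²=4
= 5·15 / (5·15 + 4·14 + 37) = 0.446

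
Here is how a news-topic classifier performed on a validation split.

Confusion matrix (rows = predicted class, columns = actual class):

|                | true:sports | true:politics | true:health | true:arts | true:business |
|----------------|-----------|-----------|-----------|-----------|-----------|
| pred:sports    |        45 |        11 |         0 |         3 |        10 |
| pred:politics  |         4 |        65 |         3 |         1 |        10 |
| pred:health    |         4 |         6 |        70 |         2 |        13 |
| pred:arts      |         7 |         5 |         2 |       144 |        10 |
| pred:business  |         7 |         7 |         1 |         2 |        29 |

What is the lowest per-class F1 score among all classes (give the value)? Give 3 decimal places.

0.492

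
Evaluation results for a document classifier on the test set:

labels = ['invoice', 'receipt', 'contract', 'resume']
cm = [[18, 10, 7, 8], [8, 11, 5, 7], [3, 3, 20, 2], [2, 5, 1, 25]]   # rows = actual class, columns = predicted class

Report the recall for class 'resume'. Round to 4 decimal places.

0.7576

Treat 'resume' as positive and all other classes as negative.
recall = TP/(TP+FN).
resume: TP=25, FN=2+5+1=8 → 25/33 = 0.75758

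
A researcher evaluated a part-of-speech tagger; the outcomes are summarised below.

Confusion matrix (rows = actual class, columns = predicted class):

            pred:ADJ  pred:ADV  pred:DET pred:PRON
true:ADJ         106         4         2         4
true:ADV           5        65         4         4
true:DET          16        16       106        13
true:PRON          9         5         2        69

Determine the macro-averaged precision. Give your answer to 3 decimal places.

0.800

Per-class precision (TP/(TP+FP)):
  ADJ: TP=106, FP=5+16+9=30 → 106/136 = 0.7794
  ADV: TP=65, FP=4+16+5=25 → 65/90 = 0.7222
  DET: TP=106, FP=2+4+2=8 → 106/114 = 0.9298
  PRON: TP=69, FP=4+4+13=21 → 69/90 = 0.7667
Macro-precision = mean = (0.7794 + 0.7222 + 0.9298 + 0.7667) / 4 = 0.800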